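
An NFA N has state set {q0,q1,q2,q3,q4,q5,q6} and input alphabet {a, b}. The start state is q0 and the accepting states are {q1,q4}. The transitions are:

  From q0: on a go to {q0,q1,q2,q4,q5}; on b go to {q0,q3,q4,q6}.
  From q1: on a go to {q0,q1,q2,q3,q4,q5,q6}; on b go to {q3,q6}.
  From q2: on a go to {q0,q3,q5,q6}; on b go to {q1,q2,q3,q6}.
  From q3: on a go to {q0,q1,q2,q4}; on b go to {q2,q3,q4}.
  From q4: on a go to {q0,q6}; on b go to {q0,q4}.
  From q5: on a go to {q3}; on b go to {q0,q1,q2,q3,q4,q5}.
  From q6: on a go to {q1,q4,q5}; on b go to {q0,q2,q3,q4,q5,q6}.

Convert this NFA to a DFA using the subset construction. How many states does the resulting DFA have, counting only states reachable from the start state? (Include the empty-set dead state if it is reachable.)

Start state of the DFA: {q0}.
{q0} --a--> {q0,q1,q2,q4,q5}  [new]
{q0} --b--> {q0,q3,q4,q6}  [new]
{q0,q1,q2,q4,q5} --a--> {q0,q1,q2,q3,q4,q5,q6}  [new]
{q0,q1,q2,q4,q5} --b--> {q0,q1,q2,q3,q4,q5,q6}  [seen]
{q0,q3,q4,q6} --a--> {q0,q1,q2,q4,q5,q6}  [new]
{q0,q3,q4,q6} --b--> {q0,q2,q3,q4,q5,q6}  [new]
{q0,q1,q2,q3,q4,q5,q6} --a--> {q0,q1,q2,q3,q4,q5,q6}  [seen]
{q0,q1,q2,q3,q4,q5,q6} --b--> {q0,q1,q2,q3,q4,q5,q6}  [seen]
{q0,q1,q2,q4,q5,q6} --a--> {q0,q1,q2,q3,q4,q5,q6}  [seen]
{q0,q1,q2,q4,q5,q6} --b--> {q0,q1,q2,q3,q4,q5,q6}  [seen]
{q0,q2,q3,q4,q5,q6} --a--> {q0,q1,q2,q3,q4,q5,q6}  [seen]
{q0,q2,q3,q4,q5,q6} --b--> {q0,q1,q2,q3,q4,q5,q6}  [seen]
Reachable DFA states: {q0}, {q0,q1,q2,q4,q5}, {q0,q3,q4,q6}, {q0,q1,q2,q3,q4,q5,q6}, {q0,q1,q2,q4,q5,q6}, {q0,q2,q3,q4,q5,q6}.

6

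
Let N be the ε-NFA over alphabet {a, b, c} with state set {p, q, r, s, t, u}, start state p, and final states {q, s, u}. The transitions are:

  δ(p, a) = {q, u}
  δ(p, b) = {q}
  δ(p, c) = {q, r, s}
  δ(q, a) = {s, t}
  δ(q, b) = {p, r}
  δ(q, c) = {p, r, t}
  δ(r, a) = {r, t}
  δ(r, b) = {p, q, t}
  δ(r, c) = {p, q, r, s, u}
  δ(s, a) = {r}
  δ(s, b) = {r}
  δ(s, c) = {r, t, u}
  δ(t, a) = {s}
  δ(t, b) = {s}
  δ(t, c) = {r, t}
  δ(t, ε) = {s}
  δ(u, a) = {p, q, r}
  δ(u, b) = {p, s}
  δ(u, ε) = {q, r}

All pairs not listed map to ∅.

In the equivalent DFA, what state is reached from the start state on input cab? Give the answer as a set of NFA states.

Start: {p}.
δ(p,c) = {q, r, s}.
Union: {q, r, s}.
After c: {q, r, s}.
δ(q,a) = {s, t}; δ(r,a) = {r, t}; δ(s,a) = {r}.
Union: {r, s, t}.
After a: {r, s, t}.
δ(r,b) = {p, q, t}; δ(s,b) = {r}; δ(t,b) = {s}.
Union: {p, q, r, s, t}.
After b: {p, q, r, s, t}.

{p, q, r, s, t}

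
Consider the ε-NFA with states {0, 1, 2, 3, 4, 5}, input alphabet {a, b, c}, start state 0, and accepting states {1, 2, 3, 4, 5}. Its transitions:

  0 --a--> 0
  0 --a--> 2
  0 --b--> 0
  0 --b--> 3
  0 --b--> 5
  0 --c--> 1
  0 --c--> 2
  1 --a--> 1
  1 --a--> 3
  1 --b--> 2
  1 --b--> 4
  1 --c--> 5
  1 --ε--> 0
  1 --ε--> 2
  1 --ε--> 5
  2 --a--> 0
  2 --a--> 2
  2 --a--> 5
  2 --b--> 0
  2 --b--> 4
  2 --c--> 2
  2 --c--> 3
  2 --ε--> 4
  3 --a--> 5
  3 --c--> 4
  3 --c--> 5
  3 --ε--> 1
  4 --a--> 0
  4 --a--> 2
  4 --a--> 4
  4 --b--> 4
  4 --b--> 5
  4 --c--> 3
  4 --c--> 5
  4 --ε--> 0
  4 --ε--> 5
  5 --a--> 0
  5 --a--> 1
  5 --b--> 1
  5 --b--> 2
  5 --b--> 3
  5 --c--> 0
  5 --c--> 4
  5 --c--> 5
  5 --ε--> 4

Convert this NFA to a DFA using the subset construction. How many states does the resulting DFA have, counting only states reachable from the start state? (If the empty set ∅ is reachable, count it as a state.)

4

Start state of the DFA: {0} (ε-closure of the NFA start).
{0} --a--> {0, 2, 4, 5}  [new]
{0} --b--> {0, 1, 2, 3, 4, 5}  [new]
{0} --c--> {0, 1, 2, 4, 5}  [new]
{0, 2, 4, 5} --a--> {0, 1, 2, 4, 5}  [seen]
{0, 2, 4, 5} --b--> {0, 1, 2, 3, 4, 5}  [seen]
{0, 2, 4, 5} --c--> {0, 1, 2, 3, 4, 5}  [seen]
{0, 1, 2, 3, 4, 5} --a--> {0, 1, 2, 3, 4, 5}  [seen]
{0, 1, 2, 3, 4, 5} --b--> {0, 1, 2, 3, 4, 5}  [seen]
{0, 1, 2, 3, 4, 5} --c--> {0, 1, 2, 3, 4, 5}  [seen]
{0, 1, 2, 4, 5} --a--> {0, 1, 2, 3, 4, 5}  [seen]
{0, 1, 2, 4, 5} --b--> {0, 1, 2, 3, 4, 5}  [seen]
{0, 1, 2, 4, 5} --c--> {0, 1, 2, 3, 4, 5}  [seen]
Reachable DFA states: {0}, {0, 2, 4, 5}, {0, 1, 2, 3, 4, 5}, {0, 1, 2, 4, 5}.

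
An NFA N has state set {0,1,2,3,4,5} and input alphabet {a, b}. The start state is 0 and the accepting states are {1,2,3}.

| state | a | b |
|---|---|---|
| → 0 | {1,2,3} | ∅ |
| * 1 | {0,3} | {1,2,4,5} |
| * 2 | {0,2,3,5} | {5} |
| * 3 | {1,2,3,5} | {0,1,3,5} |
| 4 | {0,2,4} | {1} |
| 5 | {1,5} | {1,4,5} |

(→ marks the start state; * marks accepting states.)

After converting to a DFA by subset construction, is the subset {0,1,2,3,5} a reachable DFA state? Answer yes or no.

Start state of the DFA: {0}.
{0} --a--> {1,2,3}  [new]
{0} --b--> ∅  [new]
{1,2,3} --a--> {0,1,2,3,5}  [new]
{1,2,3} --b--> {0,1,2,3,4,5}  [new]
∅ --a--> ∅  [seen]
∅ --b--> ∅  [seen]
{0,1,2,3,5} --a--> {0,1,2,3,5}  [seen]
{0,1,2,3,5} --b--> {0,1,2,3,4,5}  [seen]
{0,1,2,3,4,5} --a--> {0,1,2,3,4,5}  [seen]
{0,1,2,3,4,5} --b--> {0,1,2,3,4,5}  [seen]
Reachable DFA states: {0}, {1,2,3}, ∅, {0,1,2,3,5}, {0,1,2,3,4,5}.
{0,1,2,3,5} is among them.

yes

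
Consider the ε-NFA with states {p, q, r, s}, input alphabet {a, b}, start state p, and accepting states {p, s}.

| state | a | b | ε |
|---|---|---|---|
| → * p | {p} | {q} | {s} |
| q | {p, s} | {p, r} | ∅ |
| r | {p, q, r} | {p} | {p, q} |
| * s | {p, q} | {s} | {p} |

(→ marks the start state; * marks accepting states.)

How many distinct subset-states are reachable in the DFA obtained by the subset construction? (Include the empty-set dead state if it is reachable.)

Start state of the DFA: {p, s} (ε-closure of the NFA start).
{p, s} --a--> {p, q, s}  [new]
{p, s} --b--> {p, q, s}  [seen]
{p, q, s} --a--> {p, q, s}  [seen]
{p, q, s} --b--> {p, q, r, s}  [new]
{p, q, r, s} --a--> {p, q, r, s}  [seen]
{p, q, r, s} --b--> {p, q, r, s}  [seen]
Reachable DFA states: {p, s}, {p, q, s}, {p, q, r, s}.

3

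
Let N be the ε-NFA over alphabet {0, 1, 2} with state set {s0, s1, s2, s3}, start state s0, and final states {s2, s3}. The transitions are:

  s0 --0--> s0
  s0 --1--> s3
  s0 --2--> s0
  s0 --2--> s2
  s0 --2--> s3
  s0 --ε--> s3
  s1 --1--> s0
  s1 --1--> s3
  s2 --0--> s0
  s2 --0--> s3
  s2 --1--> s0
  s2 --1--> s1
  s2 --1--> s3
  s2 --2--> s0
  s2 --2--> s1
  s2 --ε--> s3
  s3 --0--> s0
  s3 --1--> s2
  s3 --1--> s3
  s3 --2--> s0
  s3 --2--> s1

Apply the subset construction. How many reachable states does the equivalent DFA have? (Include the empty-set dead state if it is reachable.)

Start state of the DFA: {s0, s3} (ε-closure of the NFA start).
{s0, s3} --0--> {s0, s3}  [seen]
{s0, s3} --1--> {s2, s3}  [new]
{s0, s3} --2--> {s0, s1, s2, s3}  [new]
{s2, s3} --0--> {s0, s3}  [seen]
{s2, s3} --1--> {s0, s1, s2, s3}  [seen]
{s2, s3} --2--> {s0, s1, s3}  [new]
{s0, s1, s2, s3} --0--> {s0, s3}  [seen]
{s0, s1, s2, s3} --1--> {s0, s1, s2, s3}  [seen]
{s0, s1, s2, s3} --2--> {s0, s1, s2, s3}  [seen]
{s0, s1, s3} --0--> {s0, s3}  [seen]
{s0, s1, s3} --1--> {s0, s2, s3}  [new]
{s0, s1, s3} --2--> {s0, s1, s2, s3}  [seen]
{s0, s2, s3} --0--> {s0, s3}  [seen]
{s0, s2, s3} --1--> {s0, s1, s2, s3}  [seen]
{s0, s2, s3} --2--> {s0, s1, s2, s3}  [seen]
Reachable DFA states: {s0, s3}, {s2, s3}, {s0, s1, s2, s3}, {s0, s1, s3}, {s0, s2, s3}.

5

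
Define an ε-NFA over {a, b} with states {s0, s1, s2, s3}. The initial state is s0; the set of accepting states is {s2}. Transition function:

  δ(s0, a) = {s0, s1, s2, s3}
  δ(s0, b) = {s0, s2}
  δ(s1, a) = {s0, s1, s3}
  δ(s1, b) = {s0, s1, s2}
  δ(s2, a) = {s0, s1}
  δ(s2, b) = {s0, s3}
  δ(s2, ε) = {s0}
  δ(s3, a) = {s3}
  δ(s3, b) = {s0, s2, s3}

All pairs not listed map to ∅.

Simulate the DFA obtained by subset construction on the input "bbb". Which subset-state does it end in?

Start: {s0}.
δ(s0,b) = {s0, s2}.
Union: {s0, s2}.
After b: {s0, s2}.
δ(s0,b) = {s0, s2}; δ(s2,b) = {s0, s3}.
Union: {s0, s2, s3}.
After b: {s0, s2, s3}.
δ(s0,b) = {s0, s2}; δ(s2,b) = {s0, s3}; δ(s3,b) = {s0, s2, s3}.
Union: {s0, s2, s3}.
After b: {s0, s2, s3}.

{s0, s2, s3}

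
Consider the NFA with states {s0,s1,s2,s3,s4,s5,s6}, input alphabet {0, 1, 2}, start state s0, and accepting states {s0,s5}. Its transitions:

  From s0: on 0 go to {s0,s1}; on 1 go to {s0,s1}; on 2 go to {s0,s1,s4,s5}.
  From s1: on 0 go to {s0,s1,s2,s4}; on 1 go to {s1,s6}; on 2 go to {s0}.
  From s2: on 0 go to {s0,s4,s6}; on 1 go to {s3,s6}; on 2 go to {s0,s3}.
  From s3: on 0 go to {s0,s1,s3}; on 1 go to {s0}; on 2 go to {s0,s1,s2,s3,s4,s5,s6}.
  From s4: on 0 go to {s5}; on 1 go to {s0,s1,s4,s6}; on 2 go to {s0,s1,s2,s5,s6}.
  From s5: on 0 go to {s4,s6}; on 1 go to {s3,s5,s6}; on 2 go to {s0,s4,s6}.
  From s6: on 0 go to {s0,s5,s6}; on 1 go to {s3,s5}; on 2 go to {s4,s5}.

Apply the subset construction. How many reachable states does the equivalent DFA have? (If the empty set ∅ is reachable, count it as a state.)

10

Start state of the DFA: {s0}.
{s0} --0--> {s0,s1}  [new]
{s0} --1--> {s0,s1}  [seen]
{s0} --2--> {s0,s1,s4,s5}  [new]
{s0,s1} --0--> {s0,s1,s2,s4}  [new]
{s0,s1} --1--> {s0,s1,s6}  [new]
{s0,s1} --2--> {s0,s1,s4,s5}  [seen]
{s0,s1,s4,s5} --0--> {s0,s1,s2,s4,s5,s6}  [new]
{s0,s1,s4,s5} --1--> {s0,s1,s3,s4,s5,s6}  [new]
{s0,s1,s4,s5} --2--> {s0,s1,s2,s4,s5,s6}  [seen]
{s0,s1,s2,s4} --0--> {s0,s1,s2,s4,s5,s6}  [seen]
{s0,s1,s2,s4} --1--> {s0,s1,s3,s4,s6}  [new]
{s0,s1,s2,s4} --2--> {s0,s1,s2,s3,s4,s5,s6}  [new]
{s0,s1,s6} --0--> {s0,s1,s2,s4,s5,s6}  [seen]
{s0,s1,s6} --1--> {s0,s1,s3,s5,s6}  [new]
{s0,s1,s6} --2--> {s0,s1,s4,s5}  [seen]
{s0,s1,s2,s4,s5,s6} --0--> {s0,s1,s2,s4,s5,s6}  [seen]
{s0,s1,s2,s4,s5,s6} --1--> {s0,s1,s3,s4,s5,s6}  [seen]
{s0,s1,s2,s4,s5,s6} --2--> {s0,s1,s2,s3,s4,s5,s6}  [seen]
{s0,s1,s3,s4,s5,s6} --0--> {s0,s1,s2,s3,s4,s5,s6}  [seen]
{s0,s1,s3,s4,s5,s6} --1--> {s0,s1,s3,s4,s5,s6}  [seen]
{s0,s1,s3,s4,s5,s6} --2--> {s0,s1,s2,s3,s4,s5,s6}  [seen]
{s0,s1,s3,s4,s6} --0--> {s0,s1,s2,s3,s4,s5,s6}  [seen]
{s0,s1,s3,s4,s6} --1--> {s0,s1,s3,s4,s5,s6}  [seen]
{s0,s1,s3,s4,s6} --2--> {s0,s1,s2,s3,s4,s5,s6}  [seen]
{s0,s1,s2,s3,s4,s5,s6} --0--> {s0,s1,s2,s3,s4,s5,s6}  [seen]
{s0,s1,s2,s3,s4,s5,s6} --1--> {s0,s1,s3,s4,s5,s6}  [seen]
{s0,s1,s2,s3,s4,s5,s6} --2--> {s0,s1,s2,s3,s4,s5,s6}  [seen]
{s0,s1,s3,s5,s6} --0--> {s0,s1,s2,s3,s4,s5,s6}  [seen]
{s0,s1,s3,s5,s6} --1--> {s0,s1,s3,s5,s6}  [seen]
{s0,s1,s3,s5,s6} --2--> {s0,s1,s2,s3,s4,s5,s6}  [seen]
Reachable DFA states: {s0}, {s0,s1}, {s0,s1,s4,s5}, {s0,s1,s2,s4}, {s0,s1,s6}, {s0,s1,s2,s4,s5,s6}, {s0,s1,s3,s4,s5,s6}, {s0,s1,s3,s4,s6}, {s0,s1,s2,s3,s4,s5,s6}, {s0,s1,s3,s5,s6}.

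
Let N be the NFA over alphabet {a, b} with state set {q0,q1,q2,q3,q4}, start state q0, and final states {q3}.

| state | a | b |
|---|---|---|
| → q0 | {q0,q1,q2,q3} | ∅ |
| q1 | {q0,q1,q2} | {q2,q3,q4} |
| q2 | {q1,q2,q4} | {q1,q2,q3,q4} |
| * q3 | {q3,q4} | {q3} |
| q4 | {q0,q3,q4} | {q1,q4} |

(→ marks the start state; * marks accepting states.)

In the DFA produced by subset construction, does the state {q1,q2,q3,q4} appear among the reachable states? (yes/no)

yes

Start state of the DFA: {q0}.
{q0} --a--> {q0,q1,q2,q3}  [new]
{q0} --b--> ∅  [new]
{q0,q1,q2,q3} --a--> {q0,q1,q2,q3,q4}  [new]
{q0,q1,q2,q3} --b--> {q1,q2,q3,q4}  [new]
∅ --a--> ∅  [seen]
∅ --b--> ∅  [seen]
{q0,q1,q2,q3,q4} --a--> {q0,q1,q2,q3,q4}  [seen]
{q0,q1,q2,q3,q4} --b--> {q1,q2,q3,q4}  [seen]
{q1,q2,q3,q4} --a--> {q0,q1,q2,q3,q4}  [seen]
{q1,q2,q3,q4} --b--> {q1,q2,q3,q4}  [seen]
Reachable DFA states: {q0}, {q0,q1,q2,q3}, ∅, {q0,q1,q2,q3,q4}, {q1,q2,q3,q4}.
{q1,q2,q3,q4} is among them.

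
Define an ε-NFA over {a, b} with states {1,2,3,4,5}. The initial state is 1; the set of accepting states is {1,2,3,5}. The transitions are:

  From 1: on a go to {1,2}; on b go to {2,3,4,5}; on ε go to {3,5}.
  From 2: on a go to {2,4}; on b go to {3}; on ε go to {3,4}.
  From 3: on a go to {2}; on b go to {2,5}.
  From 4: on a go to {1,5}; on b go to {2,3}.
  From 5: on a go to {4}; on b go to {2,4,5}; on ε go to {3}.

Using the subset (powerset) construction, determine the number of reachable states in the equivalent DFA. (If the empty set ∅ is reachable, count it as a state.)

3

Start state of the DFA: {1,3,5} (ε-closure of the NFA start).
{1,3,5} --a--> {1,2,3,4,5}  [new]
{1,3,5} --b--> {2,3,4,5}  [new]
{1,2,3,4,5} --a--> {1,2,3,4,5}  [seen]
{1,2,3,4,5} --b--> {2,3,4,5}  [seen]
{2,3,4,5} --a--> {1,2,3,4,5}  [seen]
{2,3,4,5} --b--> {2,3,4,5}  [seen]
Reachable DFA states: {1,3,5}, {1,2,3,4,5}, {2,3,4,5}.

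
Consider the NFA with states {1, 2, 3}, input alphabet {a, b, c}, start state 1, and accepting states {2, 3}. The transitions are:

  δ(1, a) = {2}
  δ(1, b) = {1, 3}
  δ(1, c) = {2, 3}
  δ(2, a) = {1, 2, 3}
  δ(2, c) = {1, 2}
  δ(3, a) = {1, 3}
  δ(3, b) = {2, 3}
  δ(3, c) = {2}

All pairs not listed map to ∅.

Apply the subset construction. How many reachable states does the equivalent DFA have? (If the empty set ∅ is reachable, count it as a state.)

7

Start state of the DFA: {1}.
{1} --a--> {2}  [new]
{1} --b--> {1, 3}  [new]
{1} --c--> {2, 3}  [new]
{2} --a--> {1, 2, 3}  [new]
{2} --b--> ∅  [new]
{2} --c--> {1, 2}  [new]
{1, 3} --a--> {1, 2, 3}  [seen]
{1, 3} --b--> {1, 2, 3}  [seen]
{1, 3} --c--> {2, 3}  [seen]
{2, 3} --a--> {1, 2, 3}  [seen]
{2, 3} --b--> {2, 3}  [seen]
{2, 3} --c--> {1, 2}  [seen]
{1, 2, 3} --a--> {1, 2, 3}  [seen]
{1, 2, 3} --b--> {1, 2, 3}  [seen]
{1, 2, 3} --c--> {1, 2, 3}  [seen]
∅ --a--> ∅  [seen]
∅ --b--> ∅  [seen]
∅ --c--> ∅  [seen]
{1, 2} --a--> {1, 2, 3}  [seen]
{1, 2} --b--> {1, 3}  [seen]
{1, 2} --c--> {1, 2, 3}  [seen]
Reachable DFA states: {1}, {2}, {1, 3}, {2, 3}, {1, 2, 3}, ∅, {1, 2}.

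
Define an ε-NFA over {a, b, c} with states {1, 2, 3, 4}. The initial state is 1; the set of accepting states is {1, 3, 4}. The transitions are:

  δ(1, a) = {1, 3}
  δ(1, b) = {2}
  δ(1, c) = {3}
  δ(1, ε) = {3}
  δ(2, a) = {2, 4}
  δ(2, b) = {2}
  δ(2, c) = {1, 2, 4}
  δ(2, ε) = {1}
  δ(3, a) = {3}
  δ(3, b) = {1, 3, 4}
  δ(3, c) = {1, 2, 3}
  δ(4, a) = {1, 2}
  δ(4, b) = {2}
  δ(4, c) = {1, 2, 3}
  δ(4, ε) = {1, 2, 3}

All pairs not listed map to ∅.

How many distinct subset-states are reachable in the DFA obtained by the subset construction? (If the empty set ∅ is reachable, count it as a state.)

Start state of the DFA: {1, 3} (ε-closure of the NFA start).
{1, 3} --a--> {1, 3}  [seen]
{1, 3} --b--> {1, 2, 3, 4}  [new]
{1, 3} --c--> {1, 2, 3}  [new]
{1, 2, 3, 4} --a--> {1, 2, 3, 4}  [seen]
{1, 2, 3, 4} --b--> {1, 2, 3, 4}  [seen]
{1, 2, 3, 4} --c--> {1, 2, 3, 4}  [seen]
{1, 2, 3} --a--> {1, 2, 3, 4}  [seen]
{1, 2, 3} --b--> {1, 2, 3, 4}  [seen]
{1, 2, 3} --c--> {1, 2, 3, 4}  [seen]
Reachable DFA states: {1, 3}, {1, 2, 3, 4}, {1, 2, 3}.

3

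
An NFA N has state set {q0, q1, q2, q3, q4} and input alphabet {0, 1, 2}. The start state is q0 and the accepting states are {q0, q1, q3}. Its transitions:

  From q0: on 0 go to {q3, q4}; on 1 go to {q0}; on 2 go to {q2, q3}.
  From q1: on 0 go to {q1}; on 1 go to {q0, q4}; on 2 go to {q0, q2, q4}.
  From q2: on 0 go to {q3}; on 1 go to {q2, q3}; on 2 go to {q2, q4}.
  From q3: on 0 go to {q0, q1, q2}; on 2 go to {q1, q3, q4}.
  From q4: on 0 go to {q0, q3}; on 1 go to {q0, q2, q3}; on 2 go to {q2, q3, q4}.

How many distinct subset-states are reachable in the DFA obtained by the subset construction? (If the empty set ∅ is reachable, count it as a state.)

8

Start state of the DFA: {q0}.
{q0} --0--> {q3, q4}  [new]
{q0} --1--> {q0}  [seen]
{q0} --2--> {q2, q3}  [new]
{q3, q4} --0--> {q0, q1, q2, q3}  [new]
{q3, q4} --1--> {q0, q2, q3}  [new]
{q3, q4} --2--> {q1, q2, q3, q4}  [new]
{q2, q3} --0--> {q0, q1, q2, q3}  [seen]
{q2, q3} --1--> {q2, q3}  [seen]
{q2, q3} --2--> {q1, q2, q3, q4}  [seen]
{q0, q1, q2, q3} --0--> {q0, q1, q2, q3, q4}  [new]
{q0, q1, q2, q3} --1--> {q0, q2, q3, q4}  [new]
{q0, q1, q2, q3} --2--> {q0, q1, q2, q3, q4}  [seen]
{q0, q2, q3} --0--> {q0, q1, q2, q3, q4}  [seen]
{q0, q2, q3} --1--> {q0, q2, q3}  [seen]
{q0, q2, q3} --2--> {q1, q2, q3, q4}  [seen]
{q1, q2, q3, q4} --0--> {q0, q1, q2, q3}  [seen]
{q1, q2, q3, q4} --1--> {q0, q2, q3, q4}  [seen]
{q1, q2, q3, q4} --2--> {q0, q1, q2, q3, q4}  [seen]
{q0, q1, q2, q3, q4} --0--> {q0, q1, q2, q3, q4}  [seen]
{q0, q1, q2, q3, q4} --1--> {q0, q2, q3, q4}  [seen]
{q0, q1, q2, q3, q4} --2--> {q0, q1, q2, q3, q4}  [seen]
{q0, q2, q3, q4} --0--> {q0, q1, q2, q3, q4}  [seen]
{q0, q2, q3, q4} --1--> {q0, q2, q3}  [seen]
{q0, q2, q3, q4} --2--> {q1, q2, q3, q4}  [seen]
Reachable DFA states: {q0}, {q3, q4}, {q2, q3}, {q0, q1, q2, q3}, {q0, q2, q3}, {q1, q2, q3, q4}, {q0, q1, q2, q3, q4}, {q0, q2, q3, q4}.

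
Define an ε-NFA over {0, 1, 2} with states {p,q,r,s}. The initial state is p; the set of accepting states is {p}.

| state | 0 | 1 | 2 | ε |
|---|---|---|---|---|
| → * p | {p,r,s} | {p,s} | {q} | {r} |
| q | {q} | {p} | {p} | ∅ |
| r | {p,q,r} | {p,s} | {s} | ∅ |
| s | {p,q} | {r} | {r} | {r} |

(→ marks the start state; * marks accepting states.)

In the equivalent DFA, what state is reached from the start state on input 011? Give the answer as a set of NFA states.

Start: {p,r}.
δ(p,0) = {p,r,s}; δ(r,0) = {p,q,r}.
Union: {p,q,r,s}.
After 0: {p,q,r,s}.
δ(p,1) = {p,s}; δ(q,1) = {p}; δ(r,1) = {p,s}; δ(s,1) = {r}.
Union: {p,r,s}.
After 1: {p,r,s}.
δ(p,1) = {p,s}; δ(r,1) = {p,s}; δ(s,1) = {r}.
Union: {p,r,s}.
After 1: {p,r,s}.

{p,r,s}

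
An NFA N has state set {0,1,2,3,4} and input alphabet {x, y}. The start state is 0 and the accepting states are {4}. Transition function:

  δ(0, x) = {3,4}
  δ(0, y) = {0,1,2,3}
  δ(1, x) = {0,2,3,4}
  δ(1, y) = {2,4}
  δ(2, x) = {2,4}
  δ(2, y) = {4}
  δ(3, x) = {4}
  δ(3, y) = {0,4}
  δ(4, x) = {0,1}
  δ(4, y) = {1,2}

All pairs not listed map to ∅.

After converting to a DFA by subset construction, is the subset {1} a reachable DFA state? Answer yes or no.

Start state of the DFA: {0}.
{0} --x--> {3,4}  [new]
{0} --y--> {0,1,2,3}  [new]
{3,4} --x--> {0,1,4}  [new]
{3,4} --y--> {0,1,2,4}  [new]
{0,1,2,3} --x--> {0,2,3,4}  [new]
{0,1,2,3} --y--> {0,1,2,3,4}  [new]
{0,1,4} --x--> {0,1,2,3,4}  [seen]
{0,1,4} --y--> {0,1,2,3,4}  [seen]
{0,1,2,4} --x--> {0,1,2,3,4}  [seen]
{0,1,2,4} --y--> {0,1,2,3,4}  [seen]
{0,2,3,4} --x--> {0,1,2,3,4}  [seen]
{0,2,3,4} --y--> {0,1,2,3,4}  [seen]
{0,1,2,3,4} --x--> {0,1,2,3,4}  [seen]
{0,1,2,3,4} --y--> {0,1,2,3,4}  [seen]
Reachable DFA states: {0}, {3,4}, {0,1,2,3}, {0,1,4}, {0,1,2,4}, {0,2,3,4}, {0,1,2,3,4}.
{1} is not among them.

no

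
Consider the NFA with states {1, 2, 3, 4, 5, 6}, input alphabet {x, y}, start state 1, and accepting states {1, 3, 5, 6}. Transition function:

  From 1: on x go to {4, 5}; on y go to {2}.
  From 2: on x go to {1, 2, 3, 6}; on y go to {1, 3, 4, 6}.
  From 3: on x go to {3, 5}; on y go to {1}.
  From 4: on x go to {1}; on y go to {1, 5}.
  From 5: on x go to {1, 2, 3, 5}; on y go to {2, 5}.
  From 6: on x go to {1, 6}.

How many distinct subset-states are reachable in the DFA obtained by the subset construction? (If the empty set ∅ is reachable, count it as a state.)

10

Start state of the DFA: {1}.
{1} --x--> {4, 5}  [new]
{1} --y--> {2}  [new]
{4, 5} --x--> {1, 2, 3, 5}  [new]
{4, 5} --y--> {1, 2, 5}  [new]
{2} --x--> {1, 2, 3, 6}  [new]
{2} --y--> {1, 3, 4, 6}  [new]
{1, 2, 3, 5} --x--> {1, 2, 3, 4, 5, 6}  [new]
{1, 2, 3, 5} --y--> {1, 2, 3, 4, 5, 6}  [seen]
{1, 2, 5} --x--> {1, 2, 3, 4, 5, 6}  [seen]
{1, 2, 5} --y--> {1, 2, 3, 4, 5, 6}  [seen]
{1, 2, 3, 6} --x--> {1, 2, 3, 4, 5, 6}  [seen]
{1, 2, 3, 6} --y--> {1, 2, 3, 4, 6}  [new]
{1, 3, 4, 6} --x--> {1, 3, 4, 5, 6}  [new]
{1, 3, 4, 6} --y--> {1, 2, 5}  [seen]
{1, 2, 3, 4, 5, 6} --x--> {1, 2, 3, 4, 5, 6}  [seen]
{1, 2, 3, 4, 5, 6} --y--> {1, 2, 3, 4, 5, 6}  [seen]
{1, 2, 3, 4, 6} --x--> {1, 2, 3, 4, 5, 6}  [seen]
{1, 2, 3, 4, 6} --y--> {1, 2, 3, 4, 5, 6}  [seen]
{1, 3, 4, 5, 6} --x--> {1, 2, 3, 4, 5, 6}  [seen]
{1, 3, 4, 5, 6} --y--> {1, 2, 5}  [seen]
Reachable DFA states: {1}, {4, 5}, {2}, {1, 2, 3, 5}, {1, 2, 5}, {1, 2, 3, 6}, {1, 3, 4, 6}, {1, 2, 3, 4, 5, 6}, {1, 2, 3, 4, 6}, {1, 3, 4, 5, 6}.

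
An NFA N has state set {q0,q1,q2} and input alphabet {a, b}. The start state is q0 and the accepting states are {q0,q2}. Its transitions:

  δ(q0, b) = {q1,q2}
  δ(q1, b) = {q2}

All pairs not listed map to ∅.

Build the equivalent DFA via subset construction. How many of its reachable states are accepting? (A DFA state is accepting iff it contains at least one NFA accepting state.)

3

Start state of the DFA: {q0}.
{q0} --a--> ∅  [new]
{q0} --b--> {q1,q2}  [new]
∅ --a--> ∅  [seen]
∅ --b--> ∅  [seen]
{q1,q2} --a--> ∅  [seen]
{q1,q2} --b--> {q2}  [new]
{q2} --a--> ∅  [seen]
{q2} --b--> ∅  [seen]
Reachable DFA states: {q0}, ∅, {q1,q2}, {q2}.
Accepting DFA states (contain an NFA accepting state): {q0}, {q1,q2}, {q2}.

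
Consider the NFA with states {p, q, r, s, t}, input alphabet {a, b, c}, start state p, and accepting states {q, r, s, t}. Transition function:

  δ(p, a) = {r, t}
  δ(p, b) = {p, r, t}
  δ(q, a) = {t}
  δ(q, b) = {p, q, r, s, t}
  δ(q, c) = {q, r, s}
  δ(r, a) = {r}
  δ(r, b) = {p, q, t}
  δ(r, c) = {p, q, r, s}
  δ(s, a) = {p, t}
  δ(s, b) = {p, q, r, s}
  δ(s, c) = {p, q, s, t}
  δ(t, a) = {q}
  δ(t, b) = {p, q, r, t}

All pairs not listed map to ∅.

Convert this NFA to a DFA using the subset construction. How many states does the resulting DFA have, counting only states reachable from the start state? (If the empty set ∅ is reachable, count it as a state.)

9

Start state of the DFA: {p}.
{p} --a--> {r, t}  [new]
{p} --b--> {p, r, t}  [new]
{p} --c--> ∅  [new]
{r, t} --a--> {q, r}  [new]
{r, t} --b--> {p, q, r, t}  [new]
{r, t} --c--> {p, q, r, s}  [new]
{p, r, t} --a--> {q, r, t}  [new]
{p, r, t} --b--> {p, q, r, t}  [seen]
{p, r, t} --c--> {p, q, r, s}  [seen]
∅ --a--> ∅  [seen]
∅ --b--> ∅  [seen]
∅ --c--> ∅  [seen]
{q, r} --a--> {r, t}  [seen]
{q, r} --b--> {p, q, r, s, t}  [new]
{q, r} --c--> {p, q, r, s}  [seen]
{p, q, r, t} --a--> {q, r, t}  [seen]
{p, q, r, t} --b--> {p, q, r, s, t}  [seen]
{p, q, r, t} --c--> {p, q, r, s}  [seen]
{p, q, r, s} --a--> {p, r, t}  [seen]
{p, q, r, s} --b--> {p, q, r, s, t}  [seen]
{p, q, r, s} --c--> {p, q, r, s, t}  [seen]
{q, r, t} --a--> {q, r, t}  [seen]
{q, r, t} --b--> {p, q, r, s, t}  [seen]
{q, r, t} --c--> {p, q, r, s}  [seen]
{p, q, r, s, t} --a--> {p, q, r, t}  [seen]
{p, q, r, s, t} --b--> {p, q, r, s, t}  [seen]
{p, q, r, s, t} --c--> {p, q, r, s, t}  [seen]
Reachable DFA states: {p}, {r, t}, {p, r, t}, ∅, {q, r}, {p, q, r, t}, {p, q, r, s}, {q, r, t}, {p, q, r, s, t}.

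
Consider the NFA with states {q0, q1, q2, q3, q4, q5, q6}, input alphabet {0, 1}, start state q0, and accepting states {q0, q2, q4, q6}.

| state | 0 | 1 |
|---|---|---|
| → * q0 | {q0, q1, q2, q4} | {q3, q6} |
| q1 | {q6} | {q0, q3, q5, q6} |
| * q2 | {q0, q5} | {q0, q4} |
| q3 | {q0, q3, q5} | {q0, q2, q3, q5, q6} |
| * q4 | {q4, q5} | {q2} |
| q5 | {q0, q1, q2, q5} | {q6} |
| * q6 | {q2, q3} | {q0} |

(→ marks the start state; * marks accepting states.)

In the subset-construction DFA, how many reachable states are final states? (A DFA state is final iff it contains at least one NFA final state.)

9

Start state of the DFA: {q0}.
{q0} --0--> {q0, q1, q2, q4}  [new]
{q0} --1--> {q3, q6}  [new]
{q0, q1, q2, q4} --0--> {q0, q1, q2, q4, q5, q6}  [new]
{q0, q1, q2, q4} --1--> {q0, q2, q3, q4, q5, q6}  [new]
{q3, q6} --0--> {q0, q2, q3, q5}  [new]
{q3, q6} --1--> {q0, q2, q3, q5, q6}  [new]
{q0, q1, q2, q4, q5, q6} --0--> {q0, q1, q2, q3, q4, q5, q6}  [new]
{q0, q1, q2, q4, q5, q6} --1--> {q0, q2, q3, q4, q5, q6}  [seen]
{q0, q2, q3, q4, q5, q6} --0--> {q0, q1, q2, q3, q4, q5}  [new]
{q0, q2, q3, q4, q5, q6} --1--> {q0, q2, q3, q4, q5, q6}  [seen]
{q0, q2, q3, q5} --0--> {q0, q1, q2, q3, q4, q5}  [seen]
{q0, q2, q3, q5} --1--> {q0, q2, q3, q4, q5, q6}  [seen]
{q0, q2, q3, q5, q6} --0--> {q0, q1, q2, q3, q4, q5}  [seen]
{q0, q2, q3, q5, q6} --1--> {q0, q2, q3, q4, q5, q6}  [seen]
{q0, q1, q2, q3, q4, q5, q6} --0--> {q0, q1, q2, q3, q4, q5, q6}  [seen]
{q0, q1, q2, q3, q4, q5, q6} --1--> {q0, q2, q3, q4, q5, q6}  [seen]
{q0, q1, q2, q3, q4, q5} --0--> {q0, q1, q2, q3, q4, q5, q6}  [seen]
{q0, q1, q2, q3, q4, q5} --1--> {q0, q2, q3, q4, q5, q6}  [seen]
Reachable DFA states: {q0}, {q0, q1, q2, q4}, {q3, q6}, {q0, q1, q2, q4, q5, q6}, {q0, q2, q3, q4, q5, q6}, {q0, q2, q3, q5}, {q0, q2, q3, q5, q6}, {q0, q1, q2, q3, q4, q5, q6}, {q0, q1, q2, q3, q4, q5}.
Accepting DFA states (contain an NFA accepting state): {q0}, {q0, q1, q2, q4}, {q3, q6}, {q0, q1, q2, q4, q5, q6}, {q0, q2, q3, q4, q5, q6}, {q0, q2, q3, q5}, {q0, q2, q3, q5, q6}, {q0, q1, q2, q3, q4, q5, q6}, {q0, q1, q2, q3, q4, q5}.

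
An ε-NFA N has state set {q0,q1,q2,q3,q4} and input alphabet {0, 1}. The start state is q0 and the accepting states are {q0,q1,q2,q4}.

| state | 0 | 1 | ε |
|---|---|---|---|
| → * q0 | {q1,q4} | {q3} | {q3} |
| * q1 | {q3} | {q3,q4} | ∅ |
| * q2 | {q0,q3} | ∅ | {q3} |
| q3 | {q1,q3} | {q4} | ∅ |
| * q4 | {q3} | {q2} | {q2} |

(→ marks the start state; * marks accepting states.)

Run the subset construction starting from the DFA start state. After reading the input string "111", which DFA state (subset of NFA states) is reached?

{q2,q3,q4}

Start: {q0,q3}.
δ(q0,1) = {q3}; δ(q3,1) = {q4}.
Union: {q3,q4}.
ε-closure gives {q2,q3,q4}.
After 1: {q2,q3,q4}.
δ(q2,1) = ∅; δ(q3,1) = {q4}; δ(q4,1) = {q2}.
Union: {q2,q4}.
ε-closure gives {q2,q3,q4}.
After 1: {q2,q3,q4}.
δ(q2,1) = ∅; δ(q3,1) = {q4}; δ(q4,1) = {q2}.
Union: {q2,q4}.
ε-closure gives {q2,q3,q4}.
After 1: {q2,q3,q4}.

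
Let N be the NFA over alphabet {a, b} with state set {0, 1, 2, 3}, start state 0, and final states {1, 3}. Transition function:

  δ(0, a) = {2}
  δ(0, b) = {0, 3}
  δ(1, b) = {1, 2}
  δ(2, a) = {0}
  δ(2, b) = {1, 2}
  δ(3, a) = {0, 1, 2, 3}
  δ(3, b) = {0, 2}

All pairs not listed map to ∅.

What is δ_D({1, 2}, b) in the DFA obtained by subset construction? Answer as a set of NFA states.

{1, 2}

δ(1,b) = {1, 2}; δ(2,b) = {1, 2}.
Union: {1, 2}.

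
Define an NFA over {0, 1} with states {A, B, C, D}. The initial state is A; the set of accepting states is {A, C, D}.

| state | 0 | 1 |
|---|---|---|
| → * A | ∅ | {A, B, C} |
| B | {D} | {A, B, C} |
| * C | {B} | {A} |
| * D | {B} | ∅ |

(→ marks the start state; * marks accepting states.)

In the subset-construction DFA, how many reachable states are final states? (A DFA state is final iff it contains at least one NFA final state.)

Start state of the DFA: {A}.
{A} --0--> ∅  [new]
{A} --1--> {A, B, C}  [new]
∅ --0--> ∅  [seen]
∅ --1--> ∅  [seen]
{A, B, C} --0--> {B, D}  [new]
{A, B, C} --1--> {A, B, C}  [seen]
{B, D} --0--> {B, D}  [seen]
{B, D} --1--> {A, B, C}  [seen]
Reachable DFA states: {A}, ∅, {A, B, C}, {B, D}.
Accepting DFA states (contain an NFA accepting state): {A}, {A, B, C}, {B, D}.

3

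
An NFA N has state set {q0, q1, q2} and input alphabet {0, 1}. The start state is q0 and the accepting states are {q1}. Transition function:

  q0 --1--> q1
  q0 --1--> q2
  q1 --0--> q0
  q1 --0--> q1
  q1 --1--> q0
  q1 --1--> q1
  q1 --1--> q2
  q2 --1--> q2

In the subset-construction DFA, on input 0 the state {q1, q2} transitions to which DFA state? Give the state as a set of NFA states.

{q0, q1}

δ(q1,0) = {q0, q1}; δ(q2,0) = ∅.
Union: {q0, q1}.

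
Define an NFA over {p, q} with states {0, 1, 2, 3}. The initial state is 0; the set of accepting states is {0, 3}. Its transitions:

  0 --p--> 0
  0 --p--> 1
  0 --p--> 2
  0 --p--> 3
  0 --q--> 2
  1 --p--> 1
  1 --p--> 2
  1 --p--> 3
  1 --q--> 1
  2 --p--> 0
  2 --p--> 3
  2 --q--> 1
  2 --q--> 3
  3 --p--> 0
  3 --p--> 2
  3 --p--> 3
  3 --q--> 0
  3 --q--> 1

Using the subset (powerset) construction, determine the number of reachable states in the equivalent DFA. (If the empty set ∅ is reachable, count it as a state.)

10

Start state of the DFA: {0}.
{0} --p--> {0, 1, 2, 3}  [new]
{0} --q--> {2}  [new]
{0, 1, 2, 3} --p--> {0, 1, 2, 3}  [seen]
{0, 1, 2, 3} --q--> {0, 1, 2, 3}  [seen]
{2} --p--> {0, 3}  [new]
{2} --q--> {1, 3}  [new]
{0, 3} --p--> {0, 1, 2, 3}  [seen]
{0, 3} --q--> {0, 1, 2}  [new]
{1, 3} --p--> {0, 1, 2, 3}  [seen]
{1, 3} --q--> {0, 1}  [new]
{0, 1, 2} --p--> {0, 1, 2, 3}  [seen]
{0, 1, 2} --q--> {1, 2, 3}  [new]
{0, 1} --p--> {0, 1, 2, 3}  [seen]
{0, 1} --q--> {1, 2}  [new]
{1, 2, 3} --p--> {0, 1, 2, 3}  [seen]
{1, 2, 3} --q--> {0, 1, 3}  [new]
{1, 2} --p--> {0, 1, 2, 3}  [seen]
{1, 2} --q--> {1, 3}  [seen]
{0, 1, 3} --p--> {0, 1, 2, 3}  [seen]
{0, 1, 3} --q--> {0, 1, 2}  [seen]
Reachable DFA states: {0}, {0, 1, 2, 3}, {2}, {0, 3}, {1, 3}, {0, 1, 2}, {0, 1}, {1, 2, 3}, {1, 2}, {0, 1, 3}.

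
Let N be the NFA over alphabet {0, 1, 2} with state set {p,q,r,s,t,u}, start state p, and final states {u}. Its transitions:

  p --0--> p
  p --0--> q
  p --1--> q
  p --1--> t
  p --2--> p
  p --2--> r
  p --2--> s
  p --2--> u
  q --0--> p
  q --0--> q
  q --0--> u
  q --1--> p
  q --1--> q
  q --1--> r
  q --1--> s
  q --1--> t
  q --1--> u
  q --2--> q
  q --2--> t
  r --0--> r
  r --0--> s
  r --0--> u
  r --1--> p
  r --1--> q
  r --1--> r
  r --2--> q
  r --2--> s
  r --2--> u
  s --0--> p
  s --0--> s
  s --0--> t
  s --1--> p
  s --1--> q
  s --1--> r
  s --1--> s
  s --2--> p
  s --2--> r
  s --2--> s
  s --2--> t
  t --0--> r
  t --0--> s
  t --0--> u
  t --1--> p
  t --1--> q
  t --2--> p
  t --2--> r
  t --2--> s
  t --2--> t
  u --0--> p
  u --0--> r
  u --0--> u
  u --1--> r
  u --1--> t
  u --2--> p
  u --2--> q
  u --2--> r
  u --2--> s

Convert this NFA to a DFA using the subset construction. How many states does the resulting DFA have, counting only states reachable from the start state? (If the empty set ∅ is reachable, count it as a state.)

Start state of the DFA: {p}.
{p} --0--> {p,q}  [new]
{p} --1--> {q,t}  [new]
{p} --2--> {p,r,s,u}  [new]
{p,q} --0--> {p,q,u}  [new]
{p,q} --1--> {p,q,r,s,t,u}  [new]
{p,q} --2--> {p,q,r,s,t,u}  [seen]
{q,t} --0--> {p,q,r,s,u}  [new]
{q,t} --1--> {p,q,r,s,t,u}  [seen]
{q,t} --2--> {p,q,r,s,t}  [new]
{p,r,s,u} --0--> {p,q,r,s,t,u}  [seen]
{p,r,s,u} --1--> {p,q,r,s,t}  [seen]
{p,r,s,u} --2--> {p,q,r,s,t,u}  [seen]
{p,q,u} --0--> {p,q,r,u}  [new]
{p,q,u} --1--> {p,q,r,s,t,u}  [seen]
{p,q,u} --2--> {p,q,r,s,t,u}  [seen]
{p,q,r,s,t,u} --0--> {p,q,r,s,t,u}  [seen]
{p,q,r,s,t,u} --1--> {p,q,r,s,t,u}  [seen]
{p,q,r,s,t,u} --2--> {p,q,r,s,t,u}  [seen]
{p,q,r,s,u} --0--> {p,q,r,s,t,u}  [seen]
{p,q,r,s,u} --1--> {p,q,r,s,t,u}  [seen]
{p,q,r,s,u} --2--> {p,q,r,s,t,u}  [seen]
{p,q,r,s,t} --0--> {p,q,r,s,t,u}  [seen]
{p,q,r,s,t} --1--> {p,q,r,s,t,u}  [seen]
{p,q,r,s,t} --2--> {p,q,r,s,t,u}  [seen]
{p,q,r,u} --0--> {p,q,r,s,u}  [seen]
{p,q,r,u} --1--> {p,q,r,s,t,u}  [seen]
{p,q,r,u} --2--> {p,q,r,s,t,u}  [seen]
Reachable DFA states: {p}, {p,q}, {q,t}, {p,r,s,u}, {p,q,u}, {p,q,r,s,t,u}, {p,q,r,s,u}, {p,q,r,s,t}, {p,q,r,u}.

9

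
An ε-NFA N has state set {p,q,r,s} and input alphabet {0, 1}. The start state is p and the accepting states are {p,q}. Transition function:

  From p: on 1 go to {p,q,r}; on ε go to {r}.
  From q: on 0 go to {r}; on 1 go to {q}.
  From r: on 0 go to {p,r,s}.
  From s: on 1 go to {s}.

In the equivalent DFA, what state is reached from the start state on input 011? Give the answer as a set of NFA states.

Start: {p,r}.
δ(p,0) = ∅; δ(r,0) = {p,r,s}.
Union: {p,r,s}.
After 0: {p,r,s}.
δ(p,1) = {p,q,r}; δ(r,1) = ∅; δ(s,1) = {s}.
Union: {p,q,r,s}.
After 1: {p,q,r,s}.
δ(p,1) = {p,q,r}; δ(q,1) = {q}; δ(r,1) = ∅; δ(s,1) = {s}.
Union: {p,q,r,s}.
After 1: {p,q,r,s}.

{p,q,r,s}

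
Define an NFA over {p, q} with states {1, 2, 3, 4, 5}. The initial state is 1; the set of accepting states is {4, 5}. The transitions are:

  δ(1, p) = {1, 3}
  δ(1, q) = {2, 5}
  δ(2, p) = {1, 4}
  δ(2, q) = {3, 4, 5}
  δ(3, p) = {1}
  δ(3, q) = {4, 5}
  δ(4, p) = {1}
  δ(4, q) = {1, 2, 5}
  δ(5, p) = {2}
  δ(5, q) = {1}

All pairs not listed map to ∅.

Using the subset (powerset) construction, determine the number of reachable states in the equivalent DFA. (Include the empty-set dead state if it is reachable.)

12

Start state of the DFA: {1}.
{1} --p--> {1, 3}  [new]
{1} --q--> {2, 5}  [new]
{1, 3} --p--> {1, 3}  [seen]
{1, 3} --q--> {2, 4, 5}  [new]
{2, 5} --p--> {1, 2, 4}  [new]
{2, 5} --q--> {1, 3, 4, 5}  [new]
{2, 4, 5} --p--> {1, 2, 4}  [seen]
{2, 4, 5} --q--> {1, 2, 3, 4, 5}  [new]
{1, 2, 4} --p--> {1, 3, 4}  [new]
{1, 2, 4} --q--> {1, 2, 3, 4, 5}  [seen]
{1, 3, 4, 5} --p--> {1, 2, 3}  [new]
{1, 3, 4, 5} --q--> {1, 2, 4, 5}  [new]
{1, 2, 3, 4, 5} --p--> {1, 2, 3, 4}  [new]
{1, 2, 3, 4, 5} --q--> {1, 2, 3, 4, 5}  [seen]
{1, 3, 4} --p--> {1, 3}  [seen]
{1, 3, 4} --q--> {1, 2, 4, 5}  [seen]
{1, 2, 3} --p--> {1, 3, 4}  [seen]
{1, 2, 3} --q--> {2, 3, 4, 5}  [new]
{1, 2, 4, 5} --p--> {1, 2, 3, 4}  [seen]
{1, 2, 4, 5} --q--> {1, 2, 3, 4, 5}  [seen]
{1, 2, 3, 4} --p--> {1, 3, 4}  [seen]
{1, 2, 3, 4} --q--> {1, 2, 3, 4, 5}  [seen]
{2, 3, 4, 5} --p--> {1, 2, 4}  [seen]
{2, 3, 4, 5} --q--> {1, 2, 3, 4, 5}  [seen]
Reachable DFA states: {1}, {1, 3}, {2, 5}, {2, 4, 5}, {1, 2, 4}, {1, 3, 4, 5}, {1, 2, 3, 4, 5}, {1, 3, 4}, {1, 2, 3}, {1, 2, 4, 5}, {1, 2, 3, 4}, {2, 3, 4, 5}.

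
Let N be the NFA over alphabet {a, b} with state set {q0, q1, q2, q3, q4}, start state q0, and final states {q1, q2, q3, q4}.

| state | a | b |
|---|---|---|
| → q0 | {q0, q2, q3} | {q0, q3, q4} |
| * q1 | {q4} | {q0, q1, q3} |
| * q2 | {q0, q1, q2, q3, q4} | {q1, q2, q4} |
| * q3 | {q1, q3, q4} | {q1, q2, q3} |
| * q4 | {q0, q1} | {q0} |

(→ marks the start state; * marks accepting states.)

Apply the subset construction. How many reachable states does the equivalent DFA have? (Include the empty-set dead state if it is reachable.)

4

Start state of the DFA: {q0}.
{q0} --a--> {q0, q2, q3}  [new]
{q0} --b--> {q0, q3, q4}  [new]
{q0, q2, q3} --a--> {q0, q1, q2, q3, q4}  [new]
{q0, q2, q3} --b--> {q0, q1, q2, q3, q4}  [seen]
{q0, q3, q4} --a--> {q0, q1, q2, q3, q4}  [seen]
{q0, q3, q4} --b--> {q0, q1, q2, q3, q4}  [seen]
{q0, q1, q2, q3, q4} --a--> {q0, q1, q2, q3, q4}  [seen]
{q0, q1, q2, q3, q4} --b--> {q0, q1, q2, q3, q4}  [seen]
Reachable DFA states: {q0}, {q0, q2, q3}, {q0, q3, q4}, {q0, q1, q2, q3, q4}.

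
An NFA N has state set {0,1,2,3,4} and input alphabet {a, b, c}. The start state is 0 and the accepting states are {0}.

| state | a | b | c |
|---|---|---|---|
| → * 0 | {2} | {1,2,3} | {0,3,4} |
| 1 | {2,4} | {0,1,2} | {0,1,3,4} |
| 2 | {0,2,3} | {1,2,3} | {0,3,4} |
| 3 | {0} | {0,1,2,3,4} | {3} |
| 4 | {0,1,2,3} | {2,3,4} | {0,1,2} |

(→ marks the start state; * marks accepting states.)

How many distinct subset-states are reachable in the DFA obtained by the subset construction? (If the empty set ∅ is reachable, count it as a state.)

9

Start state of the DFA: {0}.
{0} --a--> {2}  [new]
{0} --b--> {1,2,3}  [new]
{0} --c--> {0,3,4}  [new]
{2} --a--> {0,2,3}  [new]
{2} --b--> {1,2,3}  [seen]
{2} --c--> {0,3,4}  [seen]
{1,2,3} --a--> {0,2,3,4}  [new]
{1,2,3} --b--> {0,1,2,3,4}  [new]
{1,2,3} --c--> {0,1,3,4}  [new]
{0,3,4} --a--> {0,1,2,3}  [new]
{0,3,4} --b--> {0,1,2,3,4}  [seen]
{0,3,4} --c--> {0,1,2,3,4}  [seen]
{0,2,3} --a--> {0,2,3}  [seen]
{0,2,3} --b--> {0,1,2,3,4}  [seen]
{0,2,3} --c--> {0,3,4}  [seen]
{0,2,3,4} --a--> {0,1,2,3}  [seen]
{0,2,3,4} --b--> {0,1,2,3,4}  [seen]
{0,2,3,4} --c--> {0,1,2,3,4}  [seen]
{0,1,2,3,4} --a--> {0,1,2,3,4}  [seen]
{0,1,2,3,4} --b--> {0,1,2,3,4}  [seen]
{0,1,2,3,4} --c--> {0,1,2,3,4}  [seen]
{0,1,3,4} --a--> {0,1,2,3,4}  [seen]
{0,1,3,4} --b--> {0,1,2,3,4}  [seen]
{0,1,3,4} --c--> {0,1,2,3,4}  [seen]
{0,1,2,3} --a--> {0,2,3,4}  [seen]
{0,1,2,3} --b--> {0,1,2,3,4}  [seen]
{0,1,2,3} --c--> {0,1,3,4}  [seen]
Reachable DFA states: {0}, {2}, {1,2,3}, {0,3,4}, {0,2,3}, {0,2,3,4}, {0,1,2,3,4}, {0,1,3,4}, {0,1,2,3}.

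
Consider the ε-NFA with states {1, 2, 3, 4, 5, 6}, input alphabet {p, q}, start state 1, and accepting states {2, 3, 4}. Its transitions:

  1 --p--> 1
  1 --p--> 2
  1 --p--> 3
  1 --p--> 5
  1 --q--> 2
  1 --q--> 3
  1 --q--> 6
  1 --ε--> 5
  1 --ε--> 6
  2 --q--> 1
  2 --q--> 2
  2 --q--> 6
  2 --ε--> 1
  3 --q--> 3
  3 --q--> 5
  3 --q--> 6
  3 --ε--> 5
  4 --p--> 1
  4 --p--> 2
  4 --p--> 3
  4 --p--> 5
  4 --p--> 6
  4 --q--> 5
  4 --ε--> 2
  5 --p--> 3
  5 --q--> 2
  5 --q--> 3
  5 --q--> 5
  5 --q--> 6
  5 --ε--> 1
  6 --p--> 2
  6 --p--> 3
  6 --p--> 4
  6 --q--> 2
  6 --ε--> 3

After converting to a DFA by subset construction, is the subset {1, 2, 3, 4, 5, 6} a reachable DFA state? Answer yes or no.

yes

Start state of the DFA: {1, 3, 5, 6} (ε-closure of the NFA start).
{1, 3, 5, 6} --p--> {1, 2, 3, 4, 5, 6}  [new]
{1, 3, 5, 6} --q--> {1, 2, 3, 5, 6}  [new]
{1, 2, 3, 4, 5, 6} --p--> {1, 2, 3, 4, 5, 6}  [seen]
{1, 2, 3, 4, 5, 6} --q--> {1, 2, 3, 5, 6}  [seen]
{1, 2, 3, 5, 6} --p--> {1, 2, 3, 4, 5, 6}  [seen]
{1, 2, 3, 5, 6} --q--> {1, 2, 3, 5, 6}  [seen]
Reachable DFA states: {1, 3, 5, 6}, {1, 2, 3, 4, 5, 6}, {1, 2, 3, 5, 6}.
{1, 2, 3, 4, 5, 6} is among them.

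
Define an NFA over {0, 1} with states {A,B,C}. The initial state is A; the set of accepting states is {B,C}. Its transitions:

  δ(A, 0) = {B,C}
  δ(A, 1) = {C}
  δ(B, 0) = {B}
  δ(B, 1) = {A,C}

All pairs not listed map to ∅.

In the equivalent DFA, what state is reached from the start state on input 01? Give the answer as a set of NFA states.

{A,C}

Start: {A}.
δ(A,0) = {B,C}.
Union: {B,C}.
After 0: {B,C}.
δ(B,1) = {A,C}; δ(C,1) = ∅.
Union: {A,C}.
After 1: {A,C}.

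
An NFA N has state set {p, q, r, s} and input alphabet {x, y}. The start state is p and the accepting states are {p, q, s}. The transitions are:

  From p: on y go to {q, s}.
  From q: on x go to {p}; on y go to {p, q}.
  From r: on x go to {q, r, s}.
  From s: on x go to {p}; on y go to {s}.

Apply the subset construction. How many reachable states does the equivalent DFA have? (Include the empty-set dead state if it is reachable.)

4

Start state of the DFA: {p}.
{p} --x--> ∅  [new]
{p} --y--> {q, s}  [new]
∅ --x--> ∅  [seen]
∅ --y--> ∅  [seen]
{q, s} --x--> {p}  [seen]
{q, s} --y--> {p, q, s}  [new]
{p, q, s} --x--> {p}  [seen]
{p, q, s} --y--> {p, q, s}  [seen]
Reachable DFA states: {p}, ∅, {q, s}, {p, q, s}.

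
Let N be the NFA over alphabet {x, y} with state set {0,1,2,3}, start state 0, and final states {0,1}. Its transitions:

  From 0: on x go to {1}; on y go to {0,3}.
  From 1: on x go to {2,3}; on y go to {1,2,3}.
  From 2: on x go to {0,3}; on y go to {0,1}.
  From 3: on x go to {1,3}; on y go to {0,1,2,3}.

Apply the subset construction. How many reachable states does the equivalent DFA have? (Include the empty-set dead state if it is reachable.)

Start state of the DFA: {0}.
{0} --x--> {1}  [new]
{0} --y--> {0,3}  [new]
{1} --x--> {2,3}  [new]
{1} --y--> {1,2,3}  [new]
{0,3} --x--> {1,3}  [new]
{0,3} --y--> {0,1,2,3}  [new]
{2,3} --x--> {0,1,3}  [new]
{2,3} --y--> {0,1,2,3}  [seen]
{1,2,3} --x--> {0,1,2,3}  [seen]
{1,2,3} --y--> {0,1,2,3}  [seen]
{1,3} --x--> {1,2,3}  [seen]
{1,3} --y--> {0,1,2,3}  [seen]
{0,1,2,3} --x--> {0,1,2,3}  [seen]
{0,1,2,3} --y--> {0,1,2,3}  [seen]
{0,1,3} --x--> {1,2,3}  [seen]
{0,1,3} --y--> {0,1,2,3}  [seen]
Reachable DFA states: {0}, {1}, {0,3}, {2,3}, {1,2,3}, {1,3}, {0,1,2,3}, {0,1,3}.

8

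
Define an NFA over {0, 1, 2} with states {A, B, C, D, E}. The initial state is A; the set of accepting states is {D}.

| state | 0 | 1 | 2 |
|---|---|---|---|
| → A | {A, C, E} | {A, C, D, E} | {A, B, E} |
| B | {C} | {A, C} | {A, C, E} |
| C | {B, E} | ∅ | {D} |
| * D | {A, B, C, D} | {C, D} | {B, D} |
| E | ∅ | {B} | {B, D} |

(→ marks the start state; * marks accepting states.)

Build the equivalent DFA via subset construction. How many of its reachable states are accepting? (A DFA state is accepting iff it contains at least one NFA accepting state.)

3

Start state of the DFA: {A}.
{A} --0--> {A, C, E}  [new]
{A} --1--> {A, C, D, E}  [new]
{A} --2--> {A, B, E}  [new]
{A, C, E} --0--> {A, B, C, E}  [new]
{A, C, E} --1--> {A, B, C, D, E}  [new]
{A, C, E} --2--> {A, B, D, E}  [new]
{A, C, D, E} --0--> {A, B, C, D, E}  [seen]
{A, C, D, E} --1--> {A, B, C, D, E}  [seen]
{A, C, D, E} --2--> {A, B, D, E}  [seen]
{A, B, E} --0--> {A, C, E}  [seen]
{A, B, E} --1--> {A, B, C, D, E}  [seen]
{A, B, E} --2--> {A, B, C, D, E}  [seen]
{A, B, C, E} --0--> {A, B, C, E}  [seen]
{A, B, C, E} --1--> {A, B, C, D, E}  [seen]
{A, B, C, E} --2--> {A, B, C, D, E}  [seen]
{A, B, C, D, E} --0--> {A, B, C, D, E}  [seen]
{A, B, C, D, E} --1--> {A, B, C, D, E}  [seen]
{A, B, C, D, E} --2--> {A, B, C, D, E}  [seen]
{A, B, D, E} --0--> {A, B, C, D, E}  [seen]
{A, B, D, E} --1--> {A, B, C, D, E}  [seen]
{A, B, D, E} --2--> {A, B, C, D, E}  [seen]
Reachable DFA states: {A}, {A, C, E}, {A, C, D, E}, {A, B, E}, {A, B, C, E}, {A, B, C, D, E}, {A, B, D, E}.
Accepting DFA states (contain an NFA accepting state): {A, C, D, E}, {A, B, C, D, E}, {A, B, D, E}.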